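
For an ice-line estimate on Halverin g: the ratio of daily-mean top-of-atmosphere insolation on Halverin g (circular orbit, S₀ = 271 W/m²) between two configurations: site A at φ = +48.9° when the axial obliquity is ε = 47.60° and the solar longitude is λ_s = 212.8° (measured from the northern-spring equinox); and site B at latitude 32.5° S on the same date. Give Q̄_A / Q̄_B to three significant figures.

Q̄_A / Q̄_B ≈ 0.181

— Configuration A (φ=+48.9°):
Solar declination: sin δ = sin ε · sin λ_s = sin 47.60° × sin 212.8° = -0.40003, so δ = -23.580°.
cos H₀ = −tan(+48.9°) tan(-23.580°) = 0.5003, H₀ = 1.0468 rad.
Bracket: H₀ sin φ sin δ + cos φ cos δ sin H₀ = 1.0468×0.75356×-0.40003 + 0.65738×0.91650×0.86583 = -0.315554 + 0.521653 = 0.206099.
Q̄ = (S₀/π) × [bracket] = (271/π) × 0.206099 = 17.779 W/m².
— Configuration B (φ=-32.5°):
cos H₀ = −tan(-32.5°) tan(-23.580°) = -0.2781, H₀ = 1.8526 rad.
Bracket: H₀ sin φ sin δ + cos φ cos δ sin H₀ = 1.8526×-0.53730×-0.40003 + 0.84339×0.91650×0.96056 = 0.398191 + 0.742481 = 1.140672.
Q̄ = (S₀/π) × [bracket] = (271/π) × 1.140672 = 98.397 W/m².
Ratio Q̄_A / Q̄_B = 17.779 / 98.397 = 0.1807.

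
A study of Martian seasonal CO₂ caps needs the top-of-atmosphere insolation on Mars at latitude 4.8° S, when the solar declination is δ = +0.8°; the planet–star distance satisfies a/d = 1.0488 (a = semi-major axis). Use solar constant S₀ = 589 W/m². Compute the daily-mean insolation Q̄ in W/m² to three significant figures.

Q̄ ≈ 205 W/m²

cos H₀ = −tan(-4.8°) tan(+0.800°) = 0.0012, H₀ = 1.5696 rad.
Bracket: H₀ sin φ sin δ + cos φ cos δ sin H₀ = 1.5696×-0.08368×0.01396 + 0.99649×0.99990×1.00000 = -0.001834 + 0.996390 = 0.994556.
Inverse-square distance factor (a/d)² = 1.0488² = 1.099981.
Q̄ = (S₀/π) × 1.099981 × [bracket] = (589/π) × 1.099981 × 0.994556 = 205.1 W/m².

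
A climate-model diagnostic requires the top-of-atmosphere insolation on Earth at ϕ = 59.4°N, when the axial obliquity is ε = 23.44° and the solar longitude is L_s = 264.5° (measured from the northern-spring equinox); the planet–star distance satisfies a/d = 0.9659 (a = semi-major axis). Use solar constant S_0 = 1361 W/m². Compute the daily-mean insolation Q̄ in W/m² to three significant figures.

Solar declination: sin δ = sin ε · sin L_s = sin 23.44° × sin 264.5° = -0.39596, so δ = -23.326°.
cos h₀ = −tan(+59.4°) tan(-23.326°) = 0.7291, h₀ = 0.7538 rad.
Bracket: h₀ sin ϕ sin δ + cos ϕ cos δ sin h₀ = 0.7538×0.86074×-0.39596 + 0.50904×0.91827×0.68439 = -0.256909 + 0.319909 = 0.063000.
Inverse-square distance factor (a/d)² = 0.9659² = 0.932963.
Q̄ = (S_0/π) × 0.932963 × [bracket] = (1361/π) × 0.932963 × 0.063000 = 25.46 W/m².

Q̄ ≈ 25.5 W/m²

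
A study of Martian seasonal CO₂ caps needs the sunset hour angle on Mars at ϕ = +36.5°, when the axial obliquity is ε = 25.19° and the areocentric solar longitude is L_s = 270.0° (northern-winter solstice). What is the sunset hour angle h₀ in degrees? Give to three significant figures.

h₀ = 69.6°

sin δ = sin 25.19° × sin 270.0° = -0.42562, so δ = -25.190°.
cos h₀ = −tan ϕ · tan δ = −tan(+36.5°) × tan(-25.190°) = 0.3480, so h₀ = 1.2153 rad = 69.63°.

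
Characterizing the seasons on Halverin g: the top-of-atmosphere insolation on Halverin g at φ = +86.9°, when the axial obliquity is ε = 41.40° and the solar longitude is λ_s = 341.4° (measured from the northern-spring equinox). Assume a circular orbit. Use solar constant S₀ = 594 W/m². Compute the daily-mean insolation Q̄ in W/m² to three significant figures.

Solar declination: sin δ = sin ε · sin λ_s = sin 41.40° × sin 341.4° = -0.21093, so δ = -12.177°.
cos H₀ = −tan(+86.9°) tan(-12.177°) = 3.9844 ≥ 1 ⇒ polar night, H₀ = 0 and Q̄ = 0.

Q̄ ≈ 0.00 W/m²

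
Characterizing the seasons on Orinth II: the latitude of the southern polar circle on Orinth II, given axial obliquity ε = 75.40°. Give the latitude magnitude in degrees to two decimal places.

14.60°

The polar circle is the lowest latitude that experiences at least one full rotation of continuous darkness at the northern-summer solstice; it lies at |φ| = 90° − ε = 90° − 75.40° = 14.60°.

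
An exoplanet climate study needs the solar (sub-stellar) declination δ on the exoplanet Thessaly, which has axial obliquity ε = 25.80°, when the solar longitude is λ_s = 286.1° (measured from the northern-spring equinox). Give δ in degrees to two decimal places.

sin δ = sin ε · sin λ_s = sin 25.80° × sin 286.1° = -0.418161.
δ = arcsin(-0.418161) = -24.72°.

δ = -24.72°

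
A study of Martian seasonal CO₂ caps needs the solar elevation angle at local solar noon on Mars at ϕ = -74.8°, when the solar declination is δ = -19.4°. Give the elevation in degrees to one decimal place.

34.6°

At local noon the hour angle is zero, so the zenith angle equals |ϕ − δ| = |-74.8° − (-19.400°)| = 55.400°.
Elevation = 90° − 55.400° = 34.6°.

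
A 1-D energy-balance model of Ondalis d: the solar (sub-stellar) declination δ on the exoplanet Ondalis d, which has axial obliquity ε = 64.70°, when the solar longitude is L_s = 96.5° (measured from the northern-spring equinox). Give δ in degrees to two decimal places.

δ = +63.93°

sin δ = sin ε · sin L_s = sin 64.70° × sin 96.5° = 0.898271.
δ = arcsin(0.898271) = +63.93°.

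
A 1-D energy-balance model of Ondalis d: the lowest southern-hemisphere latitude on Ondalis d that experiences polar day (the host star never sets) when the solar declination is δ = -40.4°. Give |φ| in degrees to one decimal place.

Polar day requires cos H₀ = −tan φ tan δ ≤ −1, i.e. tan φ tan δ ≥ 1.
The boundary is |tan φ| · |tan δ| = 1, so |φ| = 90° − |δ| = 90° − 40.4° = 49.6° in the southern hemisphere.

|φ| = 49.6°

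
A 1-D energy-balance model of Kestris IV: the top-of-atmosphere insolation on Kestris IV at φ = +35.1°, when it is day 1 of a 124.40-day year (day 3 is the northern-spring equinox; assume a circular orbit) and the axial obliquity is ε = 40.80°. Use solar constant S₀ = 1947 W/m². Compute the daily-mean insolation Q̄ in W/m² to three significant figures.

Solar longitude: λ_s = 360° × (1 − 3)/124.40 = -5.788°, i.e. -5.788° + 360° = 354.212°.
sin δ = sin 40.80° × sin 354.212° = -0.06589, so δ = -3.778°.
cos H₀ = −tan(+35.1°) tan(-3.778°) = 0.0464, H₀ = 1.5244 rad.
Bracket: H₀ sin φ sin δ + cos φ cos δ sin H₀ = 1.5244×0.57501×-0.06589 + 0.81815×0.99783×0.99892 = -0.057756 + 0.815493 = 0.757737.
Q̄ = (S₀/π) × [bracket] = (1947/π) × 0.757737 = 469.6 W/m².

Q̄ ≈ 470 W/m²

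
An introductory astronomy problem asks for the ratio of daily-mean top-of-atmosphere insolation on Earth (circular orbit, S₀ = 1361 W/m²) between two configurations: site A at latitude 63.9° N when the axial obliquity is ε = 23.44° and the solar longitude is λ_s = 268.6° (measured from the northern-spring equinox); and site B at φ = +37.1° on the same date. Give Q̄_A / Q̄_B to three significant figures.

Q̄_A / Q̄_B ≈ 0.0380

— Configuration A (φ=+63.9°):
Solar declination: sin δ = sin ε · sin λ_s = sin 23.44° × sin 268.6° = -0.39767, so δ = -23.433°.
cos H₀ = −tan(+63.9°) tan(-23.433°) = 0.8847, H₀ = 0.4849 rad.
Bracket: H₀ sin φ sin δ + cos φ cos δ sin H₀ = 0.4849×0.89803×-0.39767 + 0.43994×0.91753×0.46615 = -0.173167 + 0.188165 = 0.014998.
Q̄ = (S₀/π) × [bracket] = (1361/π) × 0.014998 = 6.4974 W/m².
— Configuration B (φ=+37.1°):
cos H₀ = −tan(+37.1°) tan(-23.433°) = 0.3278, H₀ = 1.2368 rad.
Bracket: H₀ sin φ sin δ + cos φ cos δ sin H₀ = 1.2368×0.60321×-0.39767 + 0.79758×0.91753×0.94475 = -0.296682 + 0.691371 = 0.394689.
Q̄ = (S₀/π) × [bracket] = (1361/π) × 0.394689 = 170.99 W/m².
Ratio Q̄_A / Q̄_B = 6.4974 / 170.99 = 0.03800.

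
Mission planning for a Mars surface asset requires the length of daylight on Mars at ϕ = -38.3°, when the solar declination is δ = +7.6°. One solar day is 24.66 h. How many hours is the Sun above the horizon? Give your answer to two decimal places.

cos h₀ = −tan ϕ · tan δ = −tan(-38.3°) × tan(+7.600°) = 0.1054, so h₀ = 1.4652 rad = 83.95°.
Daylight = 2h₀/(2π) × 24.66 h = (1.4652/π) × 24.66 = 11.50 h.

11.50 h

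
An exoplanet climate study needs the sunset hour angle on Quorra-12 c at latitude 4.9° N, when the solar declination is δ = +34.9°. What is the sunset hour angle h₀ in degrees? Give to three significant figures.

h₀ = 93.4°

cos h₀ = −tan ϕ · tan δ = −tan(+4.9°) × tan(+34.900°) = -0.0598, so h₀ = 1.6306 rad = 93.43°.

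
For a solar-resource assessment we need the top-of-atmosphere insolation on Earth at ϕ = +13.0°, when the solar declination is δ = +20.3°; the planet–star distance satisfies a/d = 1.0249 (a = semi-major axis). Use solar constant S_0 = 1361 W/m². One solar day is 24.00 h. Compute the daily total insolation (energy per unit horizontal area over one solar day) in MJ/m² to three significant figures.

cos h₀ = −tan(+13.0°) tan(+20.300°) = -0.0854, h₀ = 1.6563 rad.
Bracket: h₀ sin ϕ sin δ + cos ϕ cos δ sin h₀ = 1.6563×0.22495×0.34694 + 0.97437×0.93789×0.99635 = 0.129265 + 0.910516 = 1.039781.
Inverse-square distance factor (a/d)² = 1.0249² = 1.050420.
Q̄ = (S_0/π) × 1.050420 × [bracket] = (1361/π) × 1.050420 × 1.039781 = 473.17 W/m².
Daily total = Q̄ × 24.00 h × 3600 s/h = 473.17 × 24.00 × 3600 / 10⁶ = 40.88 MJ/m².

40.9 MJ/m²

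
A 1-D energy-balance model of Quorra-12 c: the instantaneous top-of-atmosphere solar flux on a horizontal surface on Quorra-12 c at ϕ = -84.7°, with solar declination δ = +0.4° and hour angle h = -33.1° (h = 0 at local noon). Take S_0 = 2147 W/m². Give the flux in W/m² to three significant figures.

cos θ_z = sin ϕ sin δ + cos ϕ cos δ cos h = -0.006951 + 0.077379 = 0.070428.
Flux = S_0 · cos θ_z = 2147 × 0.070428 = 151.2 W/m².

151 W/m²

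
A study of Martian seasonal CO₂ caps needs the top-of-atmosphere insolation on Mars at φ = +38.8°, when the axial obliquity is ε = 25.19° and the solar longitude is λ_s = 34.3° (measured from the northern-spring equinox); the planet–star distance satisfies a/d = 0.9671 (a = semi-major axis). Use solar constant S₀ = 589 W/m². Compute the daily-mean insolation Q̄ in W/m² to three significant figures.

Q̄ ≈ 177 W/m²

Solar declination: sin δ = sin ε · sin λ_s = sin 25.19° × sin 34.3° = 0.23985, so δ = +13.878°.
cos H₀ = −tan(+38.8°) tan(+13.878°) = -0.1986, H₀ = 1.7708 rad.
Bracket: H₀ sin φ sin δ + cos φ cos δ sin H₀ = 1.7708×0.62660×0.23985 + 0.77934×0.97081×0.98007 = 0.266134 + 0.741512 = 1.007646.
Inverse-square distance factor (a/d)² = 0.9671² = 0.935282.
Q̄ = (S₀/π) × 0.935282 × [bracket] = (589/π) × 0.935282 × 1.007646 = 176.7 W/m².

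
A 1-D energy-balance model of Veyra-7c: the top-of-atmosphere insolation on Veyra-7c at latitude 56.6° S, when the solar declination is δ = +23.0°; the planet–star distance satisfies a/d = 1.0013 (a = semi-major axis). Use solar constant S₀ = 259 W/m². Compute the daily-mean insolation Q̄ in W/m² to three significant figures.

cos H₀ = −tan(-56.6°) tan(+23.000°) = 0.6437, H₀ = 0.8714 rad.
Bracket: H₀ sin φ sin δ + cos φ cos δ sin H₀ = 0.8714×-0.83485×0.39073 + 0.55048×0.92050×0.76524 = -0.284251 + 0.387760 = 0.103509.
Inverse-square distance factor (a/d)² = 1.0013² = 1.002602.
Q̄ = (S₀/π) × 1.002602 × [bracket] = (259/π) × 1.002602 × 0.103509 = 8.556 W/m².

Q̄ ≈ 8.56 W/m²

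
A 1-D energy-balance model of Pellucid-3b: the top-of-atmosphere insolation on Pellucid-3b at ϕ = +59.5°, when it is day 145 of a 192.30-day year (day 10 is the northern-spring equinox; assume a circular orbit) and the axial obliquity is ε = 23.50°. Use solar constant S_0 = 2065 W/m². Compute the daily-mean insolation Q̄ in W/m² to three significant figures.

Solar longitude: L_s = 360° × (145 − 10)/192.30 = 252.730°.
sin δ = sin 23.50° × sin 252.730° = -0.38077, so δ = -22.382°.
cos h₀ = −tan(+59.5°) tan(-22.382°) = 0.6991, h₀ = 0.7967 rad.
Bracket: h₀ sin ϕ sin δ + cos ϕ cos δ sin h₀ = 0.7967×0.86163×-0.38077 + 0.50754×0.92467×0.71504 = -0.261384 + 0.335573 = 0.074189.
Q̄ = (S_0/π) × [bracket] = (2065/π) × 0.074189 = 48.77 W/m².

Q̄ ≈ 48.8 W/m²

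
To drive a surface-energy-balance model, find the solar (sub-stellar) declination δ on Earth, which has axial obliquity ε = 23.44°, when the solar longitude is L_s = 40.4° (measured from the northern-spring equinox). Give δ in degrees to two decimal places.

sin δ = sin ε · sin L_s = sin 23.44° × sin 40.4° = 0.257815.
δ = arcsin(0.257815) = +14.94°.

δ = +14.94°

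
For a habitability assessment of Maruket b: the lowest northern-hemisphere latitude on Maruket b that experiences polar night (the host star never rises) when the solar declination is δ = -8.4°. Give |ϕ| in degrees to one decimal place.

Polar night requires cos h₀ = −tan ϕ tan δ ≥ 1, i.e. tan ϕ tan δ ≤ −1.
The boundary is |tan ϕ| · |tan δ| = 1, so |ϕ| = 90° − |δ| = 90° − 8.4° = 81.6° in the northern hemisphere.

|ϕ| = 81.6°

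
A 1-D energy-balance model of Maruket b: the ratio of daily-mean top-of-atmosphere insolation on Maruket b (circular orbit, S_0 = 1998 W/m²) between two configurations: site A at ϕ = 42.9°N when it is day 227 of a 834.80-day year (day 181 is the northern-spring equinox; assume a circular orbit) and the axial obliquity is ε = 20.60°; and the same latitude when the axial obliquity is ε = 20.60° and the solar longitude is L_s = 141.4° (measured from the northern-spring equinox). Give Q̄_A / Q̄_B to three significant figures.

— Configuration A (ϕ=+42.9°):
Solar longitude: L_s = 360° × (227 − 181)/834.80 = 19.837°.
sin δ = sin 20.60° × sin 19.837° = 0.11940, so δ = +6.857°.
cos h₀ = −tan(+42.9°) tan(+6.857°) = -0.1117, h₀ = 1.6828 rad.
Bracket: h₀ sin ϕ sin δ + cos ϕ cos δ sin h₀ = 1.6828×0.68072×0.11940 + 0.73254×0.99285×0.99374 = 0.136775 + 0.722749 = 0.859524.
Q̄ = (S_0/π) × [bracket] = (1998/π) × 0.859524 = 546.64 W/m².
— Configuration B (ϕ=+42.9°):
Solar declination: sin δ = sin ε · sin L_s = sin 20.60° × sin 141.4° = 0.21951, so δ = +12.680°.
cos h₀ = −tan(+42.9°) tan(+12.680°) = -0.2091, h₀ = 1.7814 rad.
Bracket: h₀ sin ϕ sin δ + cos ϕ cos δ sin h₀ = 1.7814×0.68072×0.21951 + 0.73254×0.97561×0.97790 = 0.266185 + 0.698879 = 0.965064.
Q̄ = (S_0/π) × [bracket] = (1998/π) × 0.965064 = 613.76 W/m².
Ratio Q̄_A / Q̄_B = 546.64 / 613.76 = 0.8906.

Q̄_A / Q̄_B ≈ 0.891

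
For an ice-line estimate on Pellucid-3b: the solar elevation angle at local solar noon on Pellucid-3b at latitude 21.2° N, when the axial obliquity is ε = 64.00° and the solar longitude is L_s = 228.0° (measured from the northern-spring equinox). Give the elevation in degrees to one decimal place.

Solar declination: sin δ = sin ε · sin L_s = sin 64.00° × sin 228.0° = -0.66793, so δ = -41.908°.
At local noon the hour angle is zero, so the zenith angle equals |ϕ − δ| = |+21.2° − (-41.908°)| = 63.108°.
Elevation = 90° − 63.108° = 26.9°.

26.9°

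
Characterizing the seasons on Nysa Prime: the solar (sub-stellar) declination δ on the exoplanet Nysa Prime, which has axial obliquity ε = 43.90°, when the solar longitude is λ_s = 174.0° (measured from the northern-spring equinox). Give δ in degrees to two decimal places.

δ = +4.16°

sin δ = sin ε · sin λ_s = sin 43.90° × sin 174.0° = 0.072480.
δ = arcsin(0.072480) = +4.16°.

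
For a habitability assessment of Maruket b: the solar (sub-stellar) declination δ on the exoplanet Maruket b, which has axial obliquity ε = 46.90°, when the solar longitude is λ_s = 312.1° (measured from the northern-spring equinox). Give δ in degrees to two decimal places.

sin δ = sin ε · sin λ_s = sin 46.90° × sin 312.1° = -0.541763.
δ = arcsin(-0.541763) = -32.80°.

δ = -32.80°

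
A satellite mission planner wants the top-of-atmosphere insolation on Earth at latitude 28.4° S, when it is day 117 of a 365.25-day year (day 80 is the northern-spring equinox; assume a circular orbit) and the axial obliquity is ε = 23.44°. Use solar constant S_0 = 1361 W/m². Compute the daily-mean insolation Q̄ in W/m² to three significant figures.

Q̄ ≈ 297 W/m²

Solar longitude: L_s = 360° × (117 − 80)/365.25 = 36.468°.
sin δ = sin 23.44° × sin 36.468° = 0.23644, so δ = +13.676°.
cos h₀ = −tan(-28.4°) tan(+13.676°) = 0.1316, h₀ = 1.4388 rad.
Bracket: h₀ sin ϕ sin δ + cos ϕ cos δ sin h₀ = 1.4388×-0.47562×0.23644 + 0.87965×0.97165×0.99131 = -0.161801 + 0.847284 = 0.685483.
Q̄ = (S_0/π) × [bracket] = (1361/π) × 0.685483 = 297.0 W/m².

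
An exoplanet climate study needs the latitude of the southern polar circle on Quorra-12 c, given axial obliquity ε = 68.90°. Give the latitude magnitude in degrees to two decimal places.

21.10°

The polar circle is the lowest latitude that experiences at least one full rotation of continuous darkness at the northern-summer solstice; it lies at |φ| = 90° − ε = 90° − 68.90° = 21.10°.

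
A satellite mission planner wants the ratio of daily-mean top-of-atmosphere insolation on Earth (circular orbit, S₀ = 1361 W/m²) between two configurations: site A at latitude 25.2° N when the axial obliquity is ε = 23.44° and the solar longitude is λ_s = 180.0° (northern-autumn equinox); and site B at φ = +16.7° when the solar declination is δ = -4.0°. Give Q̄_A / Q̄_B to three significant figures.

— Configuration A (φ=+25.2°):
Solar declination: sin δ = sin ε · sin λ_s = sin 23.44° × sin 180.0° = 0.00000, so δ = +0.000°.
cos H₀ = −tan(+25.2°) tan(+0.000°) = -0.0000, H₀ = 1.5708 rad.
Bracket: H₀ sin φ sin δ + cos φ cos δ sin H₀ = 1.5708×0.42578×0.00000 + 0.90483×1.00000×1.00000 = 0.000000 + 0.904830 = 0.904830.
Q̄ = (S₀/π) × [bracket] = (1361/π) × 0.904830 = 391.99 W/m².
— Configuration B (φ=+16.7°):
cos H₀ = −tan(+16.7°) tan(-4.000°) = 0.0210, H₀ = 1.5498 rad.
Bracket: H₀ sin φ sin δ + cos φ cos δ sin H₀ = 1.5498×0.28736×-0.06976 + 0.95782×0.99756×0.99978 = -0.031068 + 0.955273 = 0.924205.
Q̄ = (S₀/π) × [bracket] = (1361/π) × 0.924205 = 400.38 W/m².
Ratio Q̄_A / Q̄_B = 391.99 / 400.38 = 0.9790.

Q̄_A / Q̄_B ≈ 0.979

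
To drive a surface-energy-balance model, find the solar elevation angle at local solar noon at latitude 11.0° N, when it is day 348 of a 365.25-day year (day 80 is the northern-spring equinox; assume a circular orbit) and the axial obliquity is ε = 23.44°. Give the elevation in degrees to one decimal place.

Solar longitude: L_s = 360° × (348 − 80)/365.25 = 264.148°.
sin δ = sin 23.44° × sin 264.148° = -0.39572, so δ = -23.311°.
At local noon the hour angle is zero, so the zenith angle equals |ϕ − δ| = |+11.0° − (-23.311°)| = 34.311°.
Elevation = 90° − 34.311° = 55.7°.

55.7°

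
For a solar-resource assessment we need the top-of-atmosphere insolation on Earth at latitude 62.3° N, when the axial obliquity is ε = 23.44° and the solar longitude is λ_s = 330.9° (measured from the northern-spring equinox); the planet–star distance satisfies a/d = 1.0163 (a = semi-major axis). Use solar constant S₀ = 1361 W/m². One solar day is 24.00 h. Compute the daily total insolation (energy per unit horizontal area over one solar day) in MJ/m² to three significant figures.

8.49 MJ/m²

Solar declination: sin δ = sin ε · sin λ_s = sin 23.44° × sin 330.9° = -0.19346, so δ = -11.155°.
cos H₀ = −tan(+62.3°) tan(-11.155°) = 0.3756, H₀ = 1.1858 rad.
Bracket: H₀ sin φ sin δ + cos φ cos δ sin H₀ = 1.1858×0.88539×-0.19346 + 0.46484×0.98111×0.92679 = -0.203113 + 0.422671 = 0.219558.
Inverse-square distance factor (a/d)² = 1.0163² = 1.032866.
Q̄ = (S₀/π) × 1.032866 × [bracket] = (1361/π) × 1.032866 × 0.219558 = 98.243 W/m².
Daily total = Q̄ × 24.00 h × 3600 s/h = 98.243 × 24.00 × 3600 / 10⁶ = 8.488 MJ/m².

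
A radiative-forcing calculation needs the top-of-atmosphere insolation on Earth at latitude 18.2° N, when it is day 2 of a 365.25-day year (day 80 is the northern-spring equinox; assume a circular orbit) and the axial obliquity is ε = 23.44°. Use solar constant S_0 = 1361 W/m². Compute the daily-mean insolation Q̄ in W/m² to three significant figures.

Solar longitude: L_s = 360° × (2 − 80)/365.25 = -76.879°, i.e. -76.879° + 360° = 283.121°.
sin δ = sin 23.44° × sin 283.121° = -0.38740, so δ = -22.793°.
cos h₀ = −tan(+18.2°) tan(-22.793°) = 0.1382, h₀ = 1.4322 rad.
Bracket: h₀ sin ϕ sin δ + cos ϕ cos δ sin h₀ = 1.4322×0.31233×-0.38740 + 0.94997×0.92191×0.99041 = -0.173291 + 0.867388 = 0.694097.
Q̄ = (S_0/π) × [bracket] = (1361/π) × 0.694097 = 300.7 W/m².

Q̄ ≈ 301 W/m²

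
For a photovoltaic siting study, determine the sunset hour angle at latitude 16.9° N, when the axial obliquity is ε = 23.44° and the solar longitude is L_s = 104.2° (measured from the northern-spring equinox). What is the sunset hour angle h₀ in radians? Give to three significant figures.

h₀ = 1.70 rad

Solar declination: sin δ = sin ε · sin L_s = sin 23.44° × sin 104.2° = 0.38563, so δ = +22.683°.
cos h₀ = −tan ϕ · tan δ = −tan(+16.9°) × tan(+22.683°) = -0.1270, so h₀ = 1.6981 rad = 97.30°.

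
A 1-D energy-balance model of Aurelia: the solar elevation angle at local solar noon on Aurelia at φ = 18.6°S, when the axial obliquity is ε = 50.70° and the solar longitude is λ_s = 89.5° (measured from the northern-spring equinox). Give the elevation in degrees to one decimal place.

Solar declination: sin δ = sin ε · sin λ_s = sin 50.70° × sin 89.5° = 0.77381, so δ = +50.697°.
At local noon the hour angle is zero, so the zenith angle equals |φ − δ| = |-18.6° − (+50.697°)| = 69.297°.
Elevation = 90° − 69.297° = 20.7°.

20.7°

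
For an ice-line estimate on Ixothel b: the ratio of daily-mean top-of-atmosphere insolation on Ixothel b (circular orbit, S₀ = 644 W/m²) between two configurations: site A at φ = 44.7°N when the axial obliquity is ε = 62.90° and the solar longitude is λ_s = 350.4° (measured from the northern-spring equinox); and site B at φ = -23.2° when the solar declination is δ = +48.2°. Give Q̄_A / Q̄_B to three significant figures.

— Configuration A (φ=+44.7°):
Solar declination: sin δ = sin ε · sin λ_s = sin 62.90° × sin 350.4° = -0.14846, so δ = -8.538°.
cos H₀ = −tan(+44.7°) tan(-8.538°) = 0.1486, H₀ = 1.4217 rad.
Bracket: H₀ sin φ sin δ + cos φ cos δ sin H₀ = 1.4217×0.70339×-0.14846 + 0.71080×0.98892×0.98890 = -0.148461 + 0.695122 = 0.546661.
Q̄ = (S₀/π) × [bracket] = (644/π) × 0.546661 = 112.06 W/m².
— Configuration B (φ=-23.2°):
cos H₀ = −tan(-23.2°) tan(+48.200°) = 0.4794, H₀ = 1.0709 rad.
Bracket: H₀ sin φ sin δ + cos φ cos δ sin H₀ = 1.0709×-0.39394×0.74548 + 0.91914×0.66653×0.87762 = -0.314496 + 0.537660 = 0.223164.
Q̄ = (S₀/π) × [bracket] = (644/π) × 0.223164 = 45.747 W/m².
Ratio Q̄_A / Q̄_B = 112.06 / 45.747 = 2.450.

Q̄_A / Q̄_B ≈ 2.45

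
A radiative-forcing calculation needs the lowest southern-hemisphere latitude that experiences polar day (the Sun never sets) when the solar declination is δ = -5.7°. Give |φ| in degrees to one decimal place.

|φ| = 84.3°

Polar day requires cos H₀ = −tan φ tan δ ≤ −1, i.e. tan φ tan δ ≥ 1.
The boundary is |tan φ| · |tan δ| = 1, so |φ| = 90° − |δ| = 90° − 5.7° = 84.3° in the southern hemisphere.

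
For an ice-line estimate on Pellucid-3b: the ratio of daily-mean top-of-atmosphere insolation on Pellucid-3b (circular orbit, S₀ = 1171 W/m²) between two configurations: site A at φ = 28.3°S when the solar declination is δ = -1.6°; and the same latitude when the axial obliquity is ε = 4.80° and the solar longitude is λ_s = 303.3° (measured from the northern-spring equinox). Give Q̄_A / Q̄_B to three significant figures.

— Configuration A (φ=-28.3°):
cos H₀ = −tan(-28.3°) tan(-1.600°) = -0.0150, H₀ = 1.5858 rad.
Bracket: H₀ sin φ sin δ + cos φ cos δ sin H₀ = 1.5858×-0.47409×-0.02792 + 0.88048×0.99961×0.99989 = 0.020991 + 0.880040 = 0.901031.
Q̄ = (S₀/π) × [bracket] = (1171/π) × 0.901031 = 335.85 W/m².
— Configuration B (φ=-28.3°):
Solar declination: sin δ = sin ε · sin λ_s = sin 4.80° × sin 303.3° = -0.06994, so δ = -4.010°.
cos H₀ = −tan(-28.3°) tan(-4.010°) = -0.0378, H₀ = 1.6086 rad.
Bracket: H₀ sin φ sin δ + cos φ cos δ sin H₀ = 1.6086×-0.47409×-0.06994 + 0.88048×0.99755×0.99929 = 0.053338 + 0.877699 = 0.931037.
Q̄ = (S₀/π) × [bracket] = (1171/π) × 0.931037 = 347.04 W/m².
Ratio Q̄_A / Q̄_B = 335.85 / 347.04 = 0.9678.

Q̄_A / Q̄_B ≈ 0.968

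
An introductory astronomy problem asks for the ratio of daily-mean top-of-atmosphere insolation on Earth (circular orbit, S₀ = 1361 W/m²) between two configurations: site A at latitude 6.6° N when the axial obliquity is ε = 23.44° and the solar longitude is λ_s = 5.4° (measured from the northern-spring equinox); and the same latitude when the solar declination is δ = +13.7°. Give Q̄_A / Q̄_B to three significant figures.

Q̄_A / Q̄_B ≈ 0.991

— Configuration A (φ=+6.6°):
Solar declination: sin δ = sin ε · sin λ_s = sin 23.44° × sin 5.4° = 0.03744, so δ = +2.145°.
cos H₀ = −tan(+6.6°) tan(+2.145°) = -0.0043, H₀ = 1.5751 rad.
Bracket: H₀ sin φ sin δ + cos φ cos δ sin H₀ = 1.5751×0.11494×0.03744 + 0.99337×0.99930×0.99999 = 0.006778 + 0.992665 = 0.999443.
Q̄ = (S₀/π) × [bracket] = (1361/π) × 0.999443 = 432.98 W/m².
— Configuration B (φ=+6.6°):
cos H₀ = −tan(+6.6°) tan(+13.700°) = -0.0282, H₀ = 1.5990 rad.
Bracket: H₀ sin φ sin δ + cos φ cos δ sin H₀ = 1.5990×0.11494×0.23684 + 0.99337×0.97155×0.99960 = 0.043529 + 0.964723 = 1.008252.
Q̄ = (S₀/π) × [bracket] = (1361/π) × 1.008252 = 436.79 W/m².
Ratio Q̄_A / Q̄_B = 432.98 / 436.79 = 0.9913.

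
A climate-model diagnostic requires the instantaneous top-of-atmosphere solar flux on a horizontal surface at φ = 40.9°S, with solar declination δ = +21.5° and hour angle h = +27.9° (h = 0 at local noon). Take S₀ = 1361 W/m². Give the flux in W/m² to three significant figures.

cos θ_z = sin φ sin δ + cos φ cos δ cos h = -0.239963 + 0.621516 = 0.381553.
Flux = S₀ · cos θ_z = 1361 × 0.381553 = 519.3 W/m².

519 W/m²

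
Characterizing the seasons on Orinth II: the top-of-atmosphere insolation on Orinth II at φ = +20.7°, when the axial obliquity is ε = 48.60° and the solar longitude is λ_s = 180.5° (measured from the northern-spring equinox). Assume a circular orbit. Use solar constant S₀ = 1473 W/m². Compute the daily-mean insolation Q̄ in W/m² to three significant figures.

Q̄ ≈ 437 W/m²

Solar declination: sin δ = sin ε · sin λ_s = sin 48.60° × sin 180.5° = -0.00655, so δ = -0.375°.
cos H₀ = −tan(+20.7°) tan(-0.375°) = 0.0025, H₀ = 1.5683 rad.
Bracket: H₀ sin φ sin δ + cos φ cos δ sin H₀ = 1.5683×0.35347×-0.00655 + 0.93544×0.99998×1.00000 = -0.003631 + 0.935421 = 0.931790.
Q̄ = (S₀/π) × [bracket] = (1473/π) × 0.931790 = 436.9 W/m².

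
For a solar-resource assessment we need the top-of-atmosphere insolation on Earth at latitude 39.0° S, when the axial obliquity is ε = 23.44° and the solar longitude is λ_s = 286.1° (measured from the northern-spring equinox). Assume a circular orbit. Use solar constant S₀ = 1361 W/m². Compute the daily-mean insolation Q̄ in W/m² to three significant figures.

Solar declination: sin δ = sin ε · sin λ_s = sin 23.44° × sin 286.1° = -0.38219, so δ = -22.469°.
cos H₀ = −tan(-39.0°) tan(-22.469°) = -0.3349, H₀ = 1.9123 rad.
Bracket: H₀ sin φ sin δ + cos φ cos δ sin H₀ = 1.9123×-0.62932×-0.38219 + 0.77715×0.92409×0.94225 = 0.459946 + 0.676683 = 1.136629.
Q̄ = (S₀/π) × [bracket] = (1361/π) × 1.136629 = 492.4 W/m².

Q̄ ≈ 492 W/m²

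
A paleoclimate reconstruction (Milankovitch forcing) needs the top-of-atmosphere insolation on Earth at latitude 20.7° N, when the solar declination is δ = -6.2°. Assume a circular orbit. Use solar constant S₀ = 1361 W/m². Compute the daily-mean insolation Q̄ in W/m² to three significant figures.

Q̄ ≈ 377 W/m²

cos H₀ = −tan(+20.7°) tan(-6.200°) = 0.0410, H₀ = 1.5297 rad.
Bracket: H₀ sin φ sin δ + cos φ cos δ sin H₀ = 1.5297×0.35347×-0.10800 + 0.93544×0.99415×0.99916 = -0.058396 + 0.929187 = 0.870791.
Q̄ = (S₀/π) × [bracket] = (1361/π) × 0.870791 = 377.2 W/m².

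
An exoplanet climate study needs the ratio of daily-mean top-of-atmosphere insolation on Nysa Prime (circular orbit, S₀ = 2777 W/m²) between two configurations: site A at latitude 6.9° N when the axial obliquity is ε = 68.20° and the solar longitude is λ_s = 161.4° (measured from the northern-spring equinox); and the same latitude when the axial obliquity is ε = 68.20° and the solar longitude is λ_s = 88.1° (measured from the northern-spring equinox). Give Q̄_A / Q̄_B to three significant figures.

— Configuration A (φ=+6.9°):
Solar declination: sin δ = sin ε · sin λ_s = sin 68.20° × sin 161.4° = 0.29615, so δ = +17.226°.
cos H₀ = −tan(+6.9°) tan(+17.226°) = -0.0375, H₀ = 1.6083 rad.
Bracket: H₀ sin φ sin δ + cos φ cos δ sin H₀ = 1.6083×0.12014×0.29615 + 0.99276×0.95514×0.99930 = 0.057222 + 0.947561 = 1.004783.
Q̄ = (S₀/π) × [bracket] = (2777/π) × 1.004783 = 888.17 W/m².
— Configuration B (φ=+6.9°):
Solar declination: sin δ = sin ε · sin λ_s = sin 68.20° × sin 88.1° = 0.92798, so δ = +68.121°.
cos H₀ = −tan(+6.9°) tan(+68.121°) = -0.3014, H₀ = 1.8769 rad.
Bracket: H₀ sin φ sin δ + cos φ cos δ sin H₀ = 1.8769×0.12014×0.92798 + 0.99276×0.37264×0.95351 = 0.209251 + 0.352743 = 0.561994.
Q̄ = (S₀/π) × [bracket] = (2777/π) × 0.561994 = 496.77 W/m².
Ratio Q̄_A / Q̄_B = 888.17 / 496.77 = 1.788.

Q̄_A / Q̄_B ≈ 1.79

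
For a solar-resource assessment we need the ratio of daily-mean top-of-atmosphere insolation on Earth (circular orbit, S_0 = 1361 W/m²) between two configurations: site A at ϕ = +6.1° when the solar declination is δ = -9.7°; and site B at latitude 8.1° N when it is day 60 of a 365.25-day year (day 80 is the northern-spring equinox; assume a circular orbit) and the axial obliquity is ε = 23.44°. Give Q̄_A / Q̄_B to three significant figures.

— Configuration A (ϕ=+6.1°):
cos h₀ = −tan(+6.1°) tan(-9.700°) = 0.0183, h₀ = 1.5525 rad.
Bracket: h₀ sin ϕ sin δ + cos ϕ cos δ sin h₀ = 1.5525×0.10626×-0.16849 + 0.99434×0.98570×0.99983 = -0.027796 + 0.979954 = 0.952158.
Q̄ = (S_0/π) × [bracket] = (1361/π) × 0.952158 = 412.49 W/m².
— Configuration B (ϕ=+8.1°):
Solar longitude: L_s = 360° × (60 − 80)/365.25 = -19.713°, i.e. -19.713° + 360° = 340.287°.
sin δ = sin 23.44° × sin 340.287° = -0.13417, so δ = -7.711°.
cos h₀ = −tan(+8.1°) tan(-7.711°) = 0.0193, h₀ = 1.5515 rad.
Bracket: h₀ sin ϕ sin δ + cos ϕ cos δ sin h₀ = 1.5515×0.14090×-0.13417 + 0.99002×0.99096×0.99981 = -0.029330 + 0.980884 = 0.951554.
Q̄ = (S_0/π) × [bracket] = (1361/π) × 0.951554 = 412.23 W/m².
Ratio Q̄_A / Q̄_B = 412.49 / 412.23 = 1.001.

Q̄_A / Q̄_B ≈ 1.00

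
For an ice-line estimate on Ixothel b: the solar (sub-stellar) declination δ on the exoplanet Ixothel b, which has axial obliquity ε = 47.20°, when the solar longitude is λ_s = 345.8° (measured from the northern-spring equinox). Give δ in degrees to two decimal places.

δ = -10.37°

sin δ = sin ε · sin λ_s = sin 47.20° × sin 345.8° = -0.179989.
δ = arcsin(-0.179989) = -10.37°.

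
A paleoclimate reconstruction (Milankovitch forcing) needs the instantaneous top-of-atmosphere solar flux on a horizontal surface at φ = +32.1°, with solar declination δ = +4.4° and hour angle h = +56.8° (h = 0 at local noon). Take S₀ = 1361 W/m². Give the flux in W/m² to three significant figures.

cos θ_z = sin φ sin δ + cos φ cos δ cos h = 0.040768 + 0.462486 = 0.503254.
Flux = S₀ · cos θ_z = 1361 × 0.503254 = 684.9 W/m².

685 W/m²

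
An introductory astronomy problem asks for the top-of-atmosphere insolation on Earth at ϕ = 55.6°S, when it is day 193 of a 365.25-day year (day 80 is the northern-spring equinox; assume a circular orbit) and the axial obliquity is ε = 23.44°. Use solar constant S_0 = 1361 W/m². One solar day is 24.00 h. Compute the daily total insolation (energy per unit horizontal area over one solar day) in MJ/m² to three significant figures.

Solar longitude: L_s = 360° × (193 − 80)/365.25 = 111.376°.
sin δ = sin 23.44° × sin 111.376° = 0.37042, so δ = +21.742°.
cos h₀ = −tan(-55.6°) tan(+21.742°) = 0.5824, h₀ = 0.9491 rad.
Bracket: h₀ sin ϕ sin δ + cos ϕ cos δ sin h₀ = 0.9491×-0.82511×0.37042 + 0.56497×0.92886×0.81289 = -0.290080 + 0.426587 = 0.136507.
Q̄ = (S_0/π) × [bracket] = (1361/π) × 0.136507 = 59.138 W/m².
Daily total = Q̄ × 24.00 h × 3600 s/h = 59.138 × 24.00 × 3600 / 10⁶ = 5.110 MJ/m².

5.11 MJ/m²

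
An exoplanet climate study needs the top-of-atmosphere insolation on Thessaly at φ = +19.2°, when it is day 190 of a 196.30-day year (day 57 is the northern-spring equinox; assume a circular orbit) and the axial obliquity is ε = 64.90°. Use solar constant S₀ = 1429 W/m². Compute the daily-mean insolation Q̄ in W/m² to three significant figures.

Q̄ ≈ 89.1 W/m²

Solar longitude: λ_s = 360° × (190 − 57)/196.30 = 243.912°.
sin δ = sin 64.90° × sin 243.912° = -0.81331, so δ = -54.421°.
cos H₀ = −tan(+19.2°) tan(-54.421°) = 0.4868, H₀ = 1.0624 rad.
Bracket: H₀ sin φ sin δ + cos φ cos δ sin H₀ = 1.0624×0.32887×-0.81331 + 0.94438×0.58183×0.87352 = -0.284164 + 0.479972 = 0.195808.
Q̄ = (S₀/π) × [bracket] = (1429/π) × 0.195808 = 89.07 W/m².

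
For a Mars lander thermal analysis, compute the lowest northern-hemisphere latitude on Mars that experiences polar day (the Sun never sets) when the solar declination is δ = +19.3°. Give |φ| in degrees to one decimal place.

Polar day requires cos H₀ = −tan φ tan δ ≤ −1, i.e. tan φ tan δ ≥ 1.
The boundary is |tan φ| · |tan δ| = 1, so |φ| = 90° − |δ| = 90° − 19.3° = 70.7° in the northern hemisphere.

|φ| = 70.7°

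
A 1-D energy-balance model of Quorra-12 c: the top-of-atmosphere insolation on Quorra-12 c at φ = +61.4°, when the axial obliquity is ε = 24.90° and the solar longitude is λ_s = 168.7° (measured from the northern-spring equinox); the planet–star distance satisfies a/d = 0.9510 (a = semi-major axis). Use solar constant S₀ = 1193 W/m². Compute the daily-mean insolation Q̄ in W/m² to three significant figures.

Q̄ ≈ 205 W/m²

Solar declination: sin δ = sin ε · sin λ_s = sin 24.90° × sin 168.7° = 0.08250, so δ = +4.732°.
cos H₀ = −tan(+61.4°) tan(+4.732°) = -0.1518, H₀ = 1.7232 rad.
Bracket: H₀ sin φ sin δ + cos φ cos δ sin H₀ = 1.7232×0.87798×0.08250 + 0.47869×0.99659×0.98841 = 0.124817 + 0.471529 = 0.596346.
Inverse-square distance factor (a/d)² = 0.9510² = 0.904401.
Q̄ = (S₀/π) × 0.904401 × [bracket] = (1193/π) × 0.904401 × 0.596346 = 204.8 W/m².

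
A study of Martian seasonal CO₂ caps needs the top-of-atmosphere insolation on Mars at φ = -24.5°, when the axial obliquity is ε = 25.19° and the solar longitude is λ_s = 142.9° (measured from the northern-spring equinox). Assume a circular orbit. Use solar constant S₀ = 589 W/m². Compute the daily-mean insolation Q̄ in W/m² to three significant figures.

Solar declination: sin δ = sin ε · sin λ_s = sin 25.19° × sin 142.9° = 0.25674, so δ = +14.877°.
cos H₀ = −tan(-24.5°) tan(+14.877°) = 0.1211, H₀ = 1.4494 rad.
Bracket: H₀ sin φ sin δ + cos φ cos δ sin H₀ = 1.4494×-0.41469×0.25674 + 0.90996×0.96648×0.99265 = -0.154314 + 0.872994 = 0.718680.
Q̄ = (S₀/π) × [bracket] = (589/π) × 0.718680 = 134.7 W/m².

Q̄ ≈ 135 W/m²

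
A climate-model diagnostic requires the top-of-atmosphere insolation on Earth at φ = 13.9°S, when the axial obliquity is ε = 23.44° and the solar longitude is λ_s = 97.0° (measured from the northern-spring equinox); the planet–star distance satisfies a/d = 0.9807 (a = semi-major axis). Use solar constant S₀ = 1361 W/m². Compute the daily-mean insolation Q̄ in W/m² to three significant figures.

Q̄ ≈ 312 W/m²

Solar declination: sin δ = sin ε · sin λ_s = sin 23.44° × sin 97.0° = 0.39482, so δ = +23.255°.
cos H₀ = −tan(-13.9°) tan(+23.255°) = 0.1063, H₀ = 1.4642 rad.
Bracket: H₀ sin φ sin δ + cos φ cos δ sin H₀ = 1.4642×-0.24023×0.39482 + 0.97072×0.91876×0.99433 = -0.138876 + 0.886802 = 0.747926.
Inverse-square distance factor (a/d)² = 0.9807² = 0.961772.
Q̄ = (S₀/π) × 0.961772 × [bracket] = (1361/π) × 0.961772 × 0.747926 = 311.6 W/m².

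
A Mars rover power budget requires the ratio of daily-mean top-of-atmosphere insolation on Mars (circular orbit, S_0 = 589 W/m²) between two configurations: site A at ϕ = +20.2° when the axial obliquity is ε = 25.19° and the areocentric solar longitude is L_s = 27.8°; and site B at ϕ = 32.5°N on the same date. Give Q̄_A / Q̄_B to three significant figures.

— Configuration A (ϕ=+20.2°):
sin δ = sin 25.19° × sin 27.8° = 0.19850, so δ = +11.449°.
cos h₀ = −tan(+20.2°) tan(+11.449°) = -0.0745, h₀ = 1.6454 rad.
Bracket: h₀ sin ϕ sin δ + cos ϕ cos δ sin h₀ = 1.6454×0.34530×0.19850 + 0.93849×0.98010×0.99722 = 0.112779 + 0.917257 = 1.030036.
Q̄ = (S_0/π) × [bracket] = (589/π) × 1.030036 = 193.12 W/m².
— Configuration B (ϕ=+32.5°):
cos h₀ = −tan(+32.5°) tan(+11.449°) = -0.1290, h₀ = 1.7002 rad.
Bracket: h₀ sin ϕ sin δ + cos ϕ cos δ sin h₀ = 1.7002×0.53730×0.19850 + 0.84339×0.98010×0.99164 = 0.181333 + 0.819696 = 1.001029.
Q̄ = (S_0/π) × [bracket] = (589/π) × 1.001029 = 187.68 W/m².
Ratio Q̄_A / Q̄_B = 193.12 / 187.68 = 1.029.

Q̄_A / Q̄_B ≈ 1.03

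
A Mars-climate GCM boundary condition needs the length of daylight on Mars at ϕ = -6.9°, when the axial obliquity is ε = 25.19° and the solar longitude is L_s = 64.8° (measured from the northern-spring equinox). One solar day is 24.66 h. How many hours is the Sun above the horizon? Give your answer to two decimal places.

11.93 h

Solar declination: sin δ = sin ε · sin L_s = sin 25.19° × sin 64.8° = 0.38511, so δ = +22.651°.
cos h₀ = −tan ϕ · tan δ = −tan(-6.9°) × tan(+22.651°) = 0.0505, so h₀ = 1.5203 rad = 87.11°.
Daylight = 2h₀/(2π) × 24.66 h = (1.5203/π) × 24.66 = 11.93 h.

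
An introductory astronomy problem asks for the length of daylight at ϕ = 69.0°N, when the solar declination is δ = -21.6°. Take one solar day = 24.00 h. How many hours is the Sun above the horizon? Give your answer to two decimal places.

cos h₀ = −tan ϕ · tan δ = 1.0314 ≥ 1, so the Sun never rises (polar night) and h₀ = 0.
Daylight = 2h₀/(2π) × 24.00 h = (0.0000/π) × 24.00 = 0.00 h.

0.00 h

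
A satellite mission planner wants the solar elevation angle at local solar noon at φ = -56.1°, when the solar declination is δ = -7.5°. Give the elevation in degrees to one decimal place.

At local noon the hour angle is zero, so the zenith angle equals |φ − δ| = |-56.1° − (-7.500°)| = 48.600°.
Elevation = 90° − 48.600° = 41.4°.

41.4°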